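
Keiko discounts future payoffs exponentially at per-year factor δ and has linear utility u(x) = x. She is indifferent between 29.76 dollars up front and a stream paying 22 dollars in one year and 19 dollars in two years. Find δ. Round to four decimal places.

The stream is worth 22δ + 19δ² today, so 22δ + 19δ² = 29.76.
That is, 19δ² + 22δ − 29.76 = 0, a quadratic in δ.
The positive root is δ = [−22 + √(22² + 4·19·29.76)] / (2·19) = (−22 + 52.400)/38 ≈ 0.8000.

δ ≈ 0.8000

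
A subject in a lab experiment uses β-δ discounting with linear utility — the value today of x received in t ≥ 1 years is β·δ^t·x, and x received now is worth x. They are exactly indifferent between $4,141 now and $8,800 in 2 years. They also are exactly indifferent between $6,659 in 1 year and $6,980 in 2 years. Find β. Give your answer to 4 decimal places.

From the later pair, β·δ^1·6659 = β·δ^2·6980; dividing through, δ = 6659/6980 = 0.95401.
The first indifference: 4141 = β·δ^2·8800, so β = 4141/(δ^2·8800) = 4141/(0.91014·8800) ≈ 0.5170.

β ≈ 0.5170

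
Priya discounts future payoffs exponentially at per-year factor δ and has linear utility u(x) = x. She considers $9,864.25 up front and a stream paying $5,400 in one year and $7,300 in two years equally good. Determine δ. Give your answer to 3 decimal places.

δ ≈ 0.850

The stream is worth 5400δ + 7300δ² today, so 5400δ + 7300δ² = 9864.25.
That is, 7300δ² + 5400δ − 9864.25 = 0, a quadratic in δ.
δ = (−5400 + √(5400² + 4·7300·9864.25)) / (2·7300) = (−5400 + √317196100.00) / 14600 ≈ 0.850.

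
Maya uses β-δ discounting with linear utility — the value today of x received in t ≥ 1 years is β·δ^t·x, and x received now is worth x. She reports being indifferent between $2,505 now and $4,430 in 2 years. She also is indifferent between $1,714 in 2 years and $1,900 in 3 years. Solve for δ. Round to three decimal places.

Both payoffs in the second observation are in the future, so β drops out: δ^2·1714 = δ^3·1900 ⇒ δ = 1714/1900 = 0.90211.

δ ≈ 0.902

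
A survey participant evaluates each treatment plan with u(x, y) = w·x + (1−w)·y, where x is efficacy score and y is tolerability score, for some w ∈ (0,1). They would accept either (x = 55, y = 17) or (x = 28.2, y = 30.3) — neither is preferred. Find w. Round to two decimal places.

w = 0.33

Equating utilities: w·55 + (1−w)·17 = w·28.2 + (1−w)·30.3.
w·(55−28.2) = (1−w)·(30.3−17), i.e. w·26.8 = (1−w)·13.3.
The marginal rate of substitution is 13.3/26.8, so w = 13.3/(26.8+13.3) = 0.33.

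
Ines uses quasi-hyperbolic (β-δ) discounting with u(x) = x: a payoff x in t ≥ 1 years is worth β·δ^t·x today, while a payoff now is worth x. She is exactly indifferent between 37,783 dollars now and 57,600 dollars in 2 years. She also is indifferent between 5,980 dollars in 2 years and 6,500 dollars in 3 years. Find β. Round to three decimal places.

β ≈ 0.775

Both payoffs in the second observation are in the future, so β drops out: δ^2·5980 = δ^3·6500 ⇒ δ = 5980/6500 = 0.92000.
The first indifference: 37783 = β·δ^2·57600, so β = 37783/(δ^2·57600) = 37783/(0.84640·57600) ≈ 0.775.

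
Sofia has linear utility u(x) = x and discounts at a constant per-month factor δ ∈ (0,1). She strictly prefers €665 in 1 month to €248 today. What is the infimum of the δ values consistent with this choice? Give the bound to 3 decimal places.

Under u(x) = x this choice says 248 < δ·665.
So δ > 248/665 = 0.37293.

δ > 0.373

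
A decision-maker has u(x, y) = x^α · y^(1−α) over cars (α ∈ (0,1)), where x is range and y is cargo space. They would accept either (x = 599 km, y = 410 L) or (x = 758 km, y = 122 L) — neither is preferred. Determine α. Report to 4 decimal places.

The Cobb–Douglas utilities coincide, so 599^α·410^(1−α) = 758^α·122^(1−α).
(599/758)^α = (122/410)^(1−α); take logs: α·ln(599/758) = (1−α)·ln(122/410), i.e. α·-0.2354218 = (1−α)·-1.2121361.
Thus α·(-1.4475579) = -1.2121361, so α = -1.2121361/-1.4475579 ≈ 0.8374.

α ≈ 0.8374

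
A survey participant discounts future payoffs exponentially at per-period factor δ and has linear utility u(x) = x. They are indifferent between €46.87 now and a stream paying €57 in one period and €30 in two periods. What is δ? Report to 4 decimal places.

Present value of the stream is 57·δ + 30·δ². Indifference gives 57δ + 30δ² = 46.87.
That is, 30δ² + 57δ − 46.87 = 0, a quadratic in δ.
The positive root is δ = [−57 + √(57² + 4·30·46.87)] / (2·30) = (−57 + 94.199)/60 ≈ 0.6200.

δ ≈ 0.6200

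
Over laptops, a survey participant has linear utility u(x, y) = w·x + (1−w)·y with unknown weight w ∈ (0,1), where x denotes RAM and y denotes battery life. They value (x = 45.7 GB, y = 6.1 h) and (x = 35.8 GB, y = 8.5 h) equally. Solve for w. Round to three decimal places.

w = 0.195

u(45.7,6.1) = u(35.8,8.5) means w·45.7 + (1−w)·6.1 = w·35.8 + (1−w)·8.5.
Rearranging, 9.9·w − 2.4·(1−w) = 0.
So w/(1−w) = 2.4/9.9 = 0.2424, giving w = 2.4/(9.9+2.4) = 0.195.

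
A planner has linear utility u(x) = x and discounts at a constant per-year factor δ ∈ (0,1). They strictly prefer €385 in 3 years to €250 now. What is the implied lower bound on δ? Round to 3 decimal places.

δ > 0.866

Comparing present values: 250 < δ^3·385.
Dividing by 385: δ^3 > 0.64935. Both sides are positive, so the cube root keeps the direction.
δ > 0.64935^(1/3) = 0.866.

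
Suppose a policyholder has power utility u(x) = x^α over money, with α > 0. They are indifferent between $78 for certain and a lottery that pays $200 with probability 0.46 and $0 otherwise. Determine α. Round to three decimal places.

α ≈ 0.825

EU(lottery) = 0.46·200^α + 0.54·0 = 0.46·200^α.
Equating: 78^α = 0.46·200^α, i.e. 0.3900^α = 0.46.
Take logs: α = ln 0.46 / ln(78/200) ≈ 0.82468.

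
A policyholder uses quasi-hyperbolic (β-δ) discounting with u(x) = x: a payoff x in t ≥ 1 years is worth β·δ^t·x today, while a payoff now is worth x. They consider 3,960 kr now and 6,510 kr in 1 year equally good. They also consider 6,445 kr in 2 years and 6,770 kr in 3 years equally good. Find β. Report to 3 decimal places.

Both payoffs in the second observation are in the future, so β drops out: δ^2·6445 = δ^3·6770 ⇒ δ = 6445/6770 = 0.95199.
Substituting δ into 3960 = β·δ·6510: β = 3960/(6197.482) ≈ 0.639.

β ≈ 0.639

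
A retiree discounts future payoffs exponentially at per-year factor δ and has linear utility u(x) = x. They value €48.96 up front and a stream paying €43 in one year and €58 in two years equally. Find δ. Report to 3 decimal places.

The stream is worth 43δ + 58δ² today, so 43δ + 58δ² = 48.96.
That is, 58δ² + 43δ − 48.96 = 0, a quadratic in δ.
δ = (−43 + √(43² + 4·58·48.96)) / (2·58) = (−43 + √13207.72) / 116 ≈ 0.620.

δ ≈ 0.620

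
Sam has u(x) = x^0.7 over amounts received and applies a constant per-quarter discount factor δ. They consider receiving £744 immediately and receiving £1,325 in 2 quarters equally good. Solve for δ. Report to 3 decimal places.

Equating discounted utilities: u(744) = δ^2·u(1325) ⇒ δ^2 = u(744)/u(1325).
With u(x) = x^0.7: δ^2 = 744^0.7/1325^0.7 = (744/1325)^0.7 = 0.66765.
Taking the square root: δ = 0.66765^(1/2) ≈ 0.817.

δ ≈ 0.817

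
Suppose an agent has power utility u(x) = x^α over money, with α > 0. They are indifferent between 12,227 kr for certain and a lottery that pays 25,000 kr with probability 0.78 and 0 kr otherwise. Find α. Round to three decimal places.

α ≈ 0.347

The lottery's expected utility is 0.78·u(25000) + 0.22·u(0) = 0.78·25000^α (since u(0) = 0 for α > 0).
Setting u(12227) equal to that: 12227^α = 0.78·25000^α ⇒ (12227/25000)^α = 0.78.
α = ln(0.78) / ln(12227/25000) = -0.248461/-0.715229 ≈ 0.347.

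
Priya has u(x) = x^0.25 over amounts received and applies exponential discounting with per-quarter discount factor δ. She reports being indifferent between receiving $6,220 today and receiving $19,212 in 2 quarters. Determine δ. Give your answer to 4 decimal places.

δ ≈ 0.8685

Equating discounted utilities: u(6220) = δ^2·u(19212) ⇒ δ^2 = u(6220)/u(19212).
With u(x) = x^0.25: δ^2 = 6220^0.25/19212^0.25 = (6220/19212)^0.25 = 0.75432.
Hence δ = (0.75432)^(1/2) = 0.868515.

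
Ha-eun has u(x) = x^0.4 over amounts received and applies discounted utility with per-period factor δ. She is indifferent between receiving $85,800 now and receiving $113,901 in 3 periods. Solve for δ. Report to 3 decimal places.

δ ≈ 0.963

Indifference means u(85800) = δ^3 · u(113901), so δ^3 = u(85800)/u(113901).
With u(x) = x^0.4: δ^3 = 85800^0.4/113901^0.4 = (85800/113901)^0.4 = 0.89286.
So δ = 0.89286^(1/3) ≈ 0.963.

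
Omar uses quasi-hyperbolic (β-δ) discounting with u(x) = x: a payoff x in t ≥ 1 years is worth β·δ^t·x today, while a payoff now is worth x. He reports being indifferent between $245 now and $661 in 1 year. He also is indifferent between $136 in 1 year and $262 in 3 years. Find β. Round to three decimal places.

Both payoffs in the second observation are in the future, so β drops out: δ^1·136 = δ^3·262 ⇒ δ^2 = 136/262 = 0.51908, so δ = 0.72047.
Now use the now-vs-future pair: 245 = β·δ·661 gives β = 245/(0.72047·661) ≈ 0.514.

β ≈ 0.514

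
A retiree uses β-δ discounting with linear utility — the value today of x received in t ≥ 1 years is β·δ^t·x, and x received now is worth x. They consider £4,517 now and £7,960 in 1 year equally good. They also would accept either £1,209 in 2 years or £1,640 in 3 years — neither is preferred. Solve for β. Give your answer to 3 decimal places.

β ≈ 0.770

Both payoffs in the second observation are in the future, so β drops out: δ^2·1209 = δ^3·1640 ⇒ δ = 1209/1640 = 0.73720.
The first indifference: 4517 = β·δ·7960, so β = 4517/(δ·7960) = 4517/(0.73720·7960) ≈ 0.770.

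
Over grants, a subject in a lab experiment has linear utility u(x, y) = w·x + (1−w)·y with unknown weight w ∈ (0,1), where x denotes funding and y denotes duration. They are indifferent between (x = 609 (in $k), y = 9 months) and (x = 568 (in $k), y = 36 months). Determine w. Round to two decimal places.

u(609,9) = u(568,36) means w·609 + (1−w)·9 = w·568 + (1−w)·36.
Collecting terms: w·41 = (1−w)·27.
Hence w = 27/(41+27) = 27/68 = 0.40.

w = 0.40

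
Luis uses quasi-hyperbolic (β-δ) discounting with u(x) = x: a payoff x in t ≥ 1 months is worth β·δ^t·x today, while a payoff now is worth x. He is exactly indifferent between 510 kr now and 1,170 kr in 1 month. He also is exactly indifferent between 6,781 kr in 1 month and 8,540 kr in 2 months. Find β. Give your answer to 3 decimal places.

β ≈ 0.549

Both payoffs in the second observation are in the future, so β drops out: δ^1·6781 = δ^2·8540 ⇒ δ = 6781/8540 = 0.79403.
Now use the now-vs-future pair: 510 = β·δ·1170 gives β = 510/(0.79403·1170) ≈ 0.549.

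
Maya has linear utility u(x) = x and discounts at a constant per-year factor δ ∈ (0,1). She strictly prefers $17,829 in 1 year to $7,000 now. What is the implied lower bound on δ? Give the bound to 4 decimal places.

δ > 0.3926

Under u(x) = x this choice says 7000 < δ·17829.
Dividing through by 17829 gives δ > 0.39262.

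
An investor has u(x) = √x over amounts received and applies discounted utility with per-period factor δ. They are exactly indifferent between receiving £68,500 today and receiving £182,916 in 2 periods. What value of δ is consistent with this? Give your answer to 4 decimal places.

Equating discounted utilities: u(68500) = δ^2·u(182916) ⇒ δ^2 = u(68500)/u(182916).
With u(x) = √x: δ^2 = √68500/√182916 = √(68500/182916) = 0.61195.
Hence δ = (0.61195)^(1/2) = 0.782275.

δ ≈ 0.7823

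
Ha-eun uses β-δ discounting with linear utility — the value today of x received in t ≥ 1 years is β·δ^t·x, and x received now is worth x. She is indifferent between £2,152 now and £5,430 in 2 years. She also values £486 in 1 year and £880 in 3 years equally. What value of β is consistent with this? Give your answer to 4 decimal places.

The second indifference involves only future payoffs, so β cancels: β·δ^1·486 = β·δ^3·880, giving δ^2 = 486/880 = 0.55227, so δ = 0.74315.
The first indifference: 2152 = β·δ^2·5430, so β = 2152/(δ^2·5430) = 2152/(0.55227·5430) ≈ 0.7176.

β ≈ 0.7176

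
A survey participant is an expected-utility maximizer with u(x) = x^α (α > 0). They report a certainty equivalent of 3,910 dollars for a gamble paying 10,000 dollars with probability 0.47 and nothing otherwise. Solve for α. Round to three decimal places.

The lottery's expected utility is 0.47·u(10000) + 0.53·u(0) = 0.47·10000^α (since u(0) = 0 for α > 0).
Setting u(3910) equal to that: 3910^α = 0.47·10000^α ⇒ (3910/10000)^α = 0.47.
Take logs: α = ln 0.47 / ln(3910/10000) ≈ 0.80403.

α ≈ 0.804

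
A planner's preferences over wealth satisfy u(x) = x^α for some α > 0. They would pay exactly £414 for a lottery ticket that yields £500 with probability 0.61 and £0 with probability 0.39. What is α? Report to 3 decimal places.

α ≈ 2.619

Since u(0) = 0, the lottery's EU is 0.61·500^α.
Equating: 414^α = 0.61·500^α, i.e. 0.8280^α = 0.61.
Take logs: α = ln 0.61 / ln(414/500) ≈ 2.61890.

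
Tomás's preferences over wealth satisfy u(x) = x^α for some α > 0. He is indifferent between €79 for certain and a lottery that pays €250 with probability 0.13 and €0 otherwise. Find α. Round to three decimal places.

EU(lottery) = 0.13·250^α + 0.87·0 = 0.13·250^α.
Setting u(79) equal to that: 79^α = 0.13·250^α ⇒ (79/250)^α = 0.13.
Take logs: α = ln 0.13 / ln(79/250) ≈ 1.77100.

α ≈ 1.771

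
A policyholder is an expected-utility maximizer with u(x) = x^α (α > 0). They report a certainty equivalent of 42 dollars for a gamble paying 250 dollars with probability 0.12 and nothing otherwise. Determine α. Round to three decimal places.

EU(lottery) = 0.12·250^α + 0.88·0 = 0.12·250^α.
Equating: 42^α = 0.12·250^α, i.e. 0.1680^α = 0.12.
α = ln(0.12) / ln(42/250) = -2.120264/-1.783791 ≈ 1.189.

α ≈ 1.189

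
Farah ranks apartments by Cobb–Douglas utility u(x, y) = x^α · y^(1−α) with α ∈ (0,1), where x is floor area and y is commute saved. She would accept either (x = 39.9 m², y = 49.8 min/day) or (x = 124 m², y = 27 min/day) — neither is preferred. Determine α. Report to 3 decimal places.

α ≈ 0.351

Indifference: 39.9^α · 49.8^(1−α) = 124^α · 27^(1−α).
Rearrange to (39.9/124)^α = (27/49.8)^(1−α) and take logs: α·-1.133905 = (1−α)·-0.612178.
So α/(1−α) = (-0.612178)/(-1.133905) = 0.539885, and α = 0.539885/1.539885 ≈ 0.351.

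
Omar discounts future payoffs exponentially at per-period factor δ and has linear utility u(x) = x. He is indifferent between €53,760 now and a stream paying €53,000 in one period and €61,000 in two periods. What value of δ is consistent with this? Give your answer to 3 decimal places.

The stream is worth 53000δ + 61000δ² today, so 53000δ + 61000δ² = 53760.
So 61000δ² + 53000δ − 53760 = 0.
The positive root is δ = [−53000 + √(53000² + 4·61000·53760)] / (2·61000) = (−53000 + 126200.000)/122000 ≈ 0.600.

δ ≈ 0.600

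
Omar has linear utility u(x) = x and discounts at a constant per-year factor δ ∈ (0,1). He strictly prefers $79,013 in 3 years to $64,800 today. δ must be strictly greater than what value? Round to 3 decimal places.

The preference means 64800 < δ^3·79013.
So δ^3 > 64800/79013 = 0.82012; taking the cube root of both positive sides preserves the inequality.
δ > (64800/79013)^(1/3) ≈ 0.936.

δ > 0.936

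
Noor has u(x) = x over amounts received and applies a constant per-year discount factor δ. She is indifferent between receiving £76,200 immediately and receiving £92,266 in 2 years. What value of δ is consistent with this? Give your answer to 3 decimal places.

The payoff in 2 years is discounted by δ^2, so u(76200) = δ^2·u(92266) and δ^2 = u(76200)/u(92266).
With u(x) = x: δ^2 = 76200/92266 = 0.82587.
Taking the square root: δ = 0.82587^(1/2) ≈ 0.909.

δ ≈ 0.909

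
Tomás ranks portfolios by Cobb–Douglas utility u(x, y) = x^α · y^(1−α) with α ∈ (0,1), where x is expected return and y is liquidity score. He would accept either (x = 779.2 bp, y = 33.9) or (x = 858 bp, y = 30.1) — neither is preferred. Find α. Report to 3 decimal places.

α ≈ 0.552

Indifference: 779.2^α · 33.9^(1−α) = 858^α · 30.1^(1−α).
Rearrange to (779.2/858)^α = (30.1/33.9)^(1−α) and take logs: α·-0.096336 = (1−α)·-0.118890.
With A = -0.096336 and B = -0.118890: α·A = (1−α)·B, so α = B/(A+B) = -0.118890/-0.215226 ≈ 0.552.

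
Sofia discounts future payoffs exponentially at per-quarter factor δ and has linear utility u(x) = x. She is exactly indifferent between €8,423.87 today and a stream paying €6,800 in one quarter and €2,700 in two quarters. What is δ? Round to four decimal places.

Present value of the stream is 6800·δ + 2700·δ². Indifference gives 6800δ + 2700δ² = 8423.87.
So 2700δ² + 6800δ − 8423.87 = 0.
δ = (−6800 + √(6800² + 4·2700·8423.87)) / (2·2700) = (−6800 + √137217796.00) / 5400 ≈ 0.9100.

δ ≈ 0.9100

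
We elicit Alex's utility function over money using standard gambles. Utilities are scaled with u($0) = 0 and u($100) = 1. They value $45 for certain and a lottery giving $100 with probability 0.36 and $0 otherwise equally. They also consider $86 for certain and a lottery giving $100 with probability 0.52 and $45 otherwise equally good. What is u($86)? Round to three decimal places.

0.693

The first gamble pins u($45): it must equal 0.36·1 + 0.64·0 = 0.36.
The second indifference gives u($86) = 0.52·u($100) + 0.48·u($45) = 0.52·1.00 + 0.48·0.36 = 0.6928.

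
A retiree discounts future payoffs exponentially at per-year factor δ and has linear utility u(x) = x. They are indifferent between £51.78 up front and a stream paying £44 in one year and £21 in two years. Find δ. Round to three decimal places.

δ ≈ 0.840

Present value of the stream is 44·δ + 21·δ². Indifference gives 44δ + 21δ² = 51.78.
Rearranged: 21δ² + 44δ − 51.78 = 0.
The positive root is δ = [−44 + √(44² + 4·21·51.78)] / (2·21) = (−44 + 79.281)/42 ≈ 0.840.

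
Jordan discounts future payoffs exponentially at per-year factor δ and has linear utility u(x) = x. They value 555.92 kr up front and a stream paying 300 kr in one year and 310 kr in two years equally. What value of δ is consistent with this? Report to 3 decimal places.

δ ≈ 0.940

The stream is worth 300δ + 310δ² today, so 300δ + 310δ² = 555.92.
That is, 310δ² + 300δ − 555.92 = 0, a quadratic in δ.
δ = (−300 + √(300² + 4·310·555.92)) / (2·310) = (−300 + √779340.80) / 620 ≈ 0.940.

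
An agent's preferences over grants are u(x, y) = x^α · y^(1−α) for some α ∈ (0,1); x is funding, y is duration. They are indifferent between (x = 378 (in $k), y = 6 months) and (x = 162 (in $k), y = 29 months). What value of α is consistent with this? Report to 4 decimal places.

α ≈ 0.6503

The Cobb–Douglas utilities coincide, so 378^α·6^(1−α) = 162^α·29^(1−α).
(378/162)^α = (29/6)^(1−α); take logs: α·ln(378/162) = (1−α)·ln(29/6), i.e. α·0.8472979 = (1−α)·1.5755364.
So α/(1−α) = (1.5755364)/(0.8472979) = 1.8594834, and α = 1.8594834/2.8594834 ≈ 0.6503.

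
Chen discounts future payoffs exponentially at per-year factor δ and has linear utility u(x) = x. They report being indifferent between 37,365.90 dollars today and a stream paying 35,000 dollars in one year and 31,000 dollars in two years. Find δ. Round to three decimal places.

The stream is worth 35000δ + 31000δ² today, so 35000δ + 31000δ² = 37365.90.
That is, 31000δ² + 35000δ − 37365.90 = 0, a quadratic in δ.
δ = (−35000 + √(35000² + 4·31000·37365.90)) / (2·31000) = (−35000 + √5858371600.00) / 62000 ≈ 0.670.

δ ≈ 0.670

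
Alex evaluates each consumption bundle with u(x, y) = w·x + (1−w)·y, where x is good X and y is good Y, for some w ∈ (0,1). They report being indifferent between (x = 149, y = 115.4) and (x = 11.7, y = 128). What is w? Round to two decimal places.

w = 0.08

Equating utilities: w·149 + (1−w)·115.4 = w·11.7 + (1−w)·128.
Rearranging, 137.3·w − 12.6·(1−w) = 0.
The marginal rate of substitution is 12.6/137.3, so w = 12.6/(137.3+12.6) = 0.08.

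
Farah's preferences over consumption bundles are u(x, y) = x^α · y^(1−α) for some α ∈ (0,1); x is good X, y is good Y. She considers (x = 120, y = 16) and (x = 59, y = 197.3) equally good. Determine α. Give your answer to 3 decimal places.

α ≈ 0.780

The Cobb–Douglas utilities coincide, so 120^α·16^(1−α) = 59^α·197.3^(1−α).
(120/59)^α = (197.3/16)^(1−α); take logs: α·ln(120/59) = (1−α)·ln(197.3/16), i.e. α·0.709954 = (1−α)·2.512137.
With A = 0.709954 and B = 2.512137: α·A = (1−α)·B, so α = B/(A+B) = 2.512137/3.222091 ≈ 0.780.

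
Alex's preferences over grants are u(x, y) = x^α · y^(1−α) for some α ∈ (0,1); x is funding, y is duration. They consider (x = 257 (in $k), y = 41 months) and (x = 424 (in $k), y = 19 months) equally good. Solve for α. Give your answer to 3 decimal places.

α ≈ 0.606

The Cobb–Douglas utilities coincide, so 257^α·41^(1−α) = 424^α·19^(1−α).
Rearrange to (257/424)^α = (19/41)^(1−α) and take logs: α·-0.500657 = (1−α)·-0.769133.
Thus α·(-1.269790) = -0.769133, so α = -0.769133/-1.269790 ≈ 0.606.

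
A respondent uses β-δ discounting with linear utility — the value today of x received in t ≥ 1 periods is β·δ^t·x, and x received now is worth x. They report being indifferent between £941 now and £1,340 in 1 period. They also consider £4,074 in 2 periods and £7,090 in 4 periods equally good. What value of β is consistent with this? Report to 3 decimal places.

β ≈ 0.926

From the later pair, β·δ^2·4074 = β·δ^4·7090; dividing through, δ^2 = 4074/7090 = 0.57461, so δ = 0.75803.
Substituting δ into 941 = β·δ·1340: β = 941/(1015.763) ≈ 0.926.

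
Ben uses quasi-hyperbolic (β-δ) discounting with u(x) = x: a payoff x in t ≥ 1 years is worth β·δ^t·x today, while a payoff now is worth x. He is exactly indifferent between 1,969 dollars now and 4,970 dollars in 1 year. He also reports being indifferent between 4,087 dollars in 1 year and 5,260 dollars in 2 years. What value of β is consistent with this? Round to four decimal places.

β ≈ 0.5099

From the later pair, β·δ^1·4087 = β·δ^2·5260; dividing through, δ = 4087/5260 = 0.77700.
Substituting δ into 1969 = β·δ·4970: β = 1969/(3861.671) ≈ 0.5099.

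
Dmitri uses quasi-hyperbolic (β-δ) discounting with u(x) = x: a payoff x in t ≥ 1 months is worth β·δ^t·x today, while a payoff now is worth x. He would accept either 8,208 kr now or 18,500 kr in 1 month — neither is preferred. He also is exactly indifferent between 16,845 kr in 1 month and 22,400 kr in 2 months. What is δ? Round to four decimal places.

The second indifference involves only future payoffs, so β cancels: β·δ^1·16845 = β·δ^2·22400, giving δ = 16845/22400 = 0.75201.

δ ≈ 0.7520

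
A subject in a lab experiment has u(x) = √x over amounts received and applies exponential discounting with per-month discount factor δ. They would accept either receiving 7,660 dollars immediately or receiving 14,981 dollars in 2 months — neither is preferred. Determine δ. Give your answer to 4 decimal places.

δ ≈ 0.8456

Equating discounted utilities: u(7660) = δ^2·u(14981) ⇒ δ^2 = u(7660)/u(14981).
Since u(x) = √x, δ^2 = √(7660/14981) = 0.71506.
Taking the square root: δ = 0.71506^(1/2) ≈ 0.8456.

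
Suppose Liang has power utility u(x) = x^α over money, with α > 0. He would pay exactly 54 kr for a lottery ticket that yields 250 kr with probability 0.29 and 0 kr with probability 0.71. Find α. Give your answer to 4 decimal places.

α ≈ 0.8078

The lottery's expected utility is 0.29·u(250) + 0.71·u(0) = 0.29·250^α (since u(0) = 0 for α > 0).
Setting u(54) equal to that: 54^α = 0.29·250^α ⇒ (54/250)^α = 0.29.
Taking logs: α·ln(54/250) = ln(0.29), so α = -1.2378744 / -1.5324769 ≈ 0.8078.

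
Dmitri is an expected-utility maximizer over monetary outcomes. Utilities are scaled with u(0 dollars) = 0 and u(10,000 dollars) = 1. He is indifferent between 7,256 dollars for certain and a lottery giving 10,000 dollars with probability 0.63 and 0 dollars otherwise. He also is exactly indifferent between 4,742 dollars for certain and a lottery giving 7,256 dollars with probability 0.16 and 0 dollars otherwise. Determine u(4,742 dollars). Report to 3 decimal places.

0.101

First, u(7,256 dollars) = 0.63·u(10,000 dollars) + 0.37·u(0 dollars) = 0.63.
The second indifference gives u(4,742 dollars) = 0.16·u(7,256 dollars) + 0.84·u(0 dollars) = 0.16·0.63 + 0.84·0.00 = 0.1008.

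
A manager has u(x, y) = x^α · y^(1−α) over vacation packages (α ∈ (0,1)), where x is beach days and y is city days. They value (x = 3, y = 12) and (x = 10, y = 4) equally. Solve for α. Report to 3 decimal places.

Set the two utilities equal: 3^α·12^(1−α) = 10^α·4^(1−α).
Rearrange to (3/10)^α = (4/12)^(1−α) and take logs: α·-1.203973 = (1−α)·-1.098612.
Thus α·(-2.302585) = -1.098612, so α = -1.098612/-2.302585 ≈ 0.477.

α ≈ 0.477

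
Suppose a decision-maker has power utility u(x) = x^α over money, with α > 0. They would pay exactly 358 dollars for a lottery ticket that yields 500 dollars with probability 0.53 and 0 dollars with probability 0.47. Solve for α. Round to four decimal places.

α ≈ 1.9004

Since u(0) = 0, the lottery's EU is 0.53·500^α.
Equating: 358^α = 0.53·500^α, i.e. 0.7160^α = 0.53.
Take logs: α = ln 0.53 / ln(358/500) ≈ 1.900406.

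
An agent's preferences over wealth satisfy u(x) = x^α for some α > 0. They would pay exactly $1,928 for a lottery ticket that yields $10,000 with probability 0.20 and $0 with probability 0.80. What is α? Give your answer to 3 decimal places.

EU(lottery) = 0.20·10000^α + 0.80·0 = 0.20·10000^α.
Indifference: 1928^α = 0.20·10000^α, so (1928/10000)^α = 0.20.
Take logs: α = ln 0.20 / ln(1928/10000) ≈ 0.97773.

α ≈ 0.978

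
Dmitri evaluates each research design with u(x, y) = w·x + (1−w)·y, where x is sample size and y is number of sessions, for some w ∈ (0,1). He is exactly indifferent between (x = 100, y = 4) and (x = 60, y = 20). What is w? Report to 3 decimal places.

Indifference: w·100 + (1−w)·4 = w·60 + (1−w)·20.
w·(100−60) = (1−w)·(20−4), i.e. w·40 = (1−w)·16.
The marginal rate of substitution is 16/40, so w = 16/(40+16) = 0.286.

w = 0.286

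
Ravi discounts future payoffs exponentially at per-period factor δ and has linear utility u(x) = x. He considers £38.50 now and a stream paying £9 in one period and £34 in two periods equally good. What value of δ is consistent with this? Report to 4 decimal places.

δ ≈ 0.9400

The stream is worth 9δ + 34δ² today, so 9δ + 34δ² = 38.50.
Rearranged: 34δ² + 9δ − 38.50 = 0.
δ = (−9 + √(9² + 4·34·38.50)) / (2·34) = (−9 + √5317.00) / 68 ≈ 0.9400.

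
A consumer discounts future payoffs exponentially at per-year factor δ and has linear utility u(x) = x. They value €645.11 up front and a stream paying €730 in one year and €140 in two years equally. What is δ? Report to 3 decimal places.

δ ≈ 0.770

Present value of the stream is 730·δ + 140·δ². Indifference gives 730δ + 140δ² = 645.11.
That is, 140δ² + 730δ − 645.11 = 0, a quadratic in δ.
δ = (−730 + √(730² + 4·140·645.11)) / (2·140) = (−730 + √894161.60) / 280 ≈ 0.770.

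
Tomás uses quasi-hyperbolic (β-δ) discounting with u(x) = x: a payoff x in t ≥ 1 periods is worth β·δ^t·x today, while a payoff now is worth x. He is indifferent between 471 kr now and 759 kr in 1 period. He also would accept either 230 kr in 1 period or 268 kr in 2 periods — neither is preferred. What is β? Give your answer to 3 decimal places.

The second indifference involves only future payoffs, so β cancels: β·δ^1·230 = β·δ^2·268, giving δ = 230/268 = 0.85821.
Now use the now-vs-future pair: 471 = β·δ·759 gives β = 471/(0.85821·759) ≈ 0.723.

β ≈ 0.723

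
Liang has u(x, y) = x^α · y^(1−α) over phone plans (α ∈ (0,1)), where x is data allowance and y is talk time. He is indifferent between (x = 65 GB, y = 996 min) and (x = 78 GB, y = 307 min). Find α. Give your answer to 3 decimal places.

α ≈ 0.866

Indifference: 65^α · 996^(1−α) = 78^α · 307^(1−α).
Taking logs: α·ln 65 + (1−α)·ln 996 = α·ln 78 + (1−α)·ln 307, i.e. α·-0.182322 = (1−α)·-1.176900.
Thus α·(-1.359222) = -1.176900, so α = -1.176900/-1.359222 ≈ 0.866.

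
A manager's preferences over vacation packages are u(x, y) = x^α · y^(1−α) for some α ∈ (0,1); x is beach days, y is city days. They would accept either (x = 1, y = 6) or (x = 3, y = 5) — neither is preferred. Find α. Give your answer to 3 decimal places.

The Cobb–Douglas utilities coincide, so 1^α·6^(1−α) = 3^α·5^(1−α).
Rearrange to (1/3)^α = (5/6)^(1−α) and take logs: α·-1.098612 = (1−α)·-0.182322.
So α/(1−α) = (-0.182322)/(-1.098612) = 0.165957, and α = 0.165957/1.165957 ≈ 0.142.

α ≈ 0.142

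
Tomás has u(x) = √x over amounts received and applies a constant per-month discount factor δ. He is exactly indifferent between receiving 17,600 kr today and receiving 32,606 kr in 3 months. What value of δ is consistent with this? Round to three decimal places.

The payoff in 3 months is discounted by δ^3, so u(17600) = δ^3·u(32606) and δ^3 = u(17600)/u(32606).
With u(x) = √x: δ^3 = √17600/√32606 = √(17600/32606) = 0.73470.
Taking the cube root: δ = 0.73470^(1/3) ≈ 0.902.

δ ≈ 0.902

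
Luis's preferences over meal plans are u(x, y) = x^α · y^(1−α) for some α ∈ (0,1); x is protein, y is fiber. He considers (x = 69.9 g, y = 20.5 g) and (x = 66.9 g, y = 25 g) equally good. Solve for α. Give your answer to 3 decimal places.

Indifference: 69.9^α · 20.5^(1−α) = 66.9^α · 25^(1−α).
(69.9/66.9)^α = (25/20.5)^(1−α); take logs: α·ln(69.9/66.9) = (1−α)·ln(25/20.5), i.e. α·0.043867 = (1−α)·0.198451.
So α/(1−α) = (0.198451)/(0.043867) = 4.523925, and α = 4.523925/5.523925 ≈ 0.819.

α ≈ 0.819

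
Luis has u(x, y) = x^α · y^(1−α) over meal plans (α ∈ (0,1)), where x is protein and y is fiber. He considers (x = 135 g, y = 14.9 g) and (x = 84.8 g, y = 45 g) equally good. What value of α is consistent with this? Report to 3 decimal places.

The Cobb–Douglas utilities coincide, so 135^α·14.9^(1−α) = 84.8^α·45^(1−α).
Taking logs: α·ln 135 + (1−α)·ln 14.9 = α·ln 84.8 + (1−α)·ln 45, i.e. α·0.464979 = (1−α)·1.105301.
With A = 0.464979 and B = 1.105301: α·A = (1−α)·B, so α = B/(A+B) = 1.105301/1.570280 ≈ 0.704.

α ≈ 0.704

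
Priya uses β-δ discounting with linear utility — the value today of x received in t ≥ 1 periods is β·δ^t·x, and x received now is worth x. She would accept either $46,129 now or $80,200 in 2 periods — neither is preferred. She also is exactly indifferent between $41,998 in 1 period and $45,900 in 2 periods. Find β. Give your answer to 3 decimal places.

The second indifference involves only future payoffs, so β cancels: β·δ^1·41998 = β·δ^2·45900, giving δ = 41998/45900 = 0.91499.
Now use the now-vs-future pair: 46129 = β·δ^2·80200 gives β = 46129/(0.83721·80200) ≈ 0.687.

β ≈ 0.687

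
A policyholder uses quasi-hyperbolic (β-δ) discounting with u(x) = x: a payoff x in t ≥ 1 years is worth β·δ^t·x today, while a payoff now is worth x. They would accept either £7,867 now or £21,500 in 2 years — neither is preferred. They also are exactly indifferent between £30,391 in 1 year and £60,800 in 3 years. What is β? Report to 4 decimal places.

The second indifference involves only future payoffs, so β cancels: β·δ^1·30391 = β·δ^3·60800, giving δ^2 = 30391/60800 = 0.49985, so δ = 0.70700.
Substituting δ into 7867 = β·δ^2·21500: β = 7867/(10746.817) ≈ 0.7320.

β ≈ 0.7320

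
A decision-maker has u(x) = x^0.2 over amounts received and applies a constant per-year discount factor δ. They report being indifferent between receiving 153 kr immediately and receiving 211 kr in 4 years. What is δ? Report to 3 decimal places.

δ ≈ 0.984

The payoff in 4 years is discounted by δ^4, so u(153) = δ^4·u(211) and δ^4 = u(153)/u(211).
Since u(x) = x^0.2, δ^4 = (153/211)^0.2 = 0.72512^0.2 = 0.93774.
So δ = 0.93774^(1/4) ≈ 0.984.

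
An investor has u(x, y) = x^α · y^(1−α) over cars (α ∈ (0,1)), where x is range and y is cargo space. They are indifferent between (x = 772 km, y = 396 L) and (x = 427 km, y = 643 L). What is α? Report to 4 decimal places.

The Cobb–Douglas utilities coincide, so 772^α·396^(1−α) = 427^α·643^(1−α).
Taking logs: α·ln 772 + (1−α)·ln 396 = α·ln 427 + (1−α)·ln 643, i.e. α·0.5922005 = (1−α)·0.4847305.
With A = 0.5922005 and B = 0.4847305: α·A = (1−α)·B, so α = B/(A+B) = 0.4847305/1.0769310 ≈ 0.4501.

α ≈ 0.4501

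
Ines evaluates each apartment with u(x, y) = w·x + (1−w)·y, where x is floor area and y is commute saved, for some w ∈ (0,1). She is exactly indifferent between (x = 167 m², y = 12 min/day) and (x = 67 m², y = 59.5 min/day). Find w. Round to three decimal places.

Indifference: w·167 + (1−w)·12 = w·67 + (1−w)·59.5.
Collecting terms: w·100 = (1−w)·47.5.
Hence w = 47.5/(100+47.5) = 47.5/147.5 = 0.322.

w = 0.322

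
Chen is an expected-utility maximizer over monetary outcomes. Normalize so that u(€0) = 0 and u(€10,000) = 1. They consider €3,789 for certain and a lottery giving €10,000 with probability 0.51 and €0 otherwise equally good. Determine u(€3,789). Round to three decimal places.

By the standard-gamble method, u(€3,789) is just the indifference probability on the best outcome: 0.51.

0.510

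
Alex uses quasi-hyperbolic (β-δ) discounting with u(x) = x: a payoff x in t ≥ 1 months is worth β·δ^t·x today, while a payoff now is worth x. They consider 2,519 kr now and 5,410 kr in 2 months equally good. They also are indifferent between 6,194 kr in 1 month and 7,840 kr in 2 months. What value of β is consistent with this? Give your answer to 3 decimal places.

Both payoffs in the second observation are in the future, so β drops out: δ^1·6194 = δ^2·7840 ⇒ δ = 6194/7840 = 0.79005.
Substituting δ into 2519 = β·δ^2·5410: β = 2519/(3376.817) ≈ 0.746.

β ≈ 0.746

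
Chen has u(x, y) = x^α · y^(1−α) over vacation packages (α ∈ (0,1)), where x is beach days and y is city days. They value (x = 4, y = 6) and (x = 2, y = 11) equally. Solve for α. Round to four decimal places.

Set the two utilities equal: 4^α·6^(1−α) = 2^α·11^(1−α).
Taking logs: α·ln 4 + (1−α)·ln 6 = α·ln 2 + (1−α)·ln 11, i.e. α·0.6931472 = (1−α)·0.6061358.
Thus α·(1.2992830) = 0.6061358, so α = 0.6061358/1.2992830 ≈ 0.4665.

α ≈ 0.4665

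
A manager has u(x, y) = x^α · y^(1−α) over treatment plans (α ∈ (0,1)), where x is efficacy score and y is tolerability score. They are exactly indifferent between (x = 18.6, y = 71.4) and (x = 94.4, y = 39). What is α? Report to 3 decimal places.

α ≈ 0.271

The Cobb–Douglas utilities coincide, so 18.6^α·71.4^(1−α) = 94.4^α·39^(1−α).
Rearrange to (18.6/94.4)^α = (39/71.4)^(1−α) and take logs: α·-1.624379 = (1−α)·-0.604736.
Thus α·(-2.229115) = -0.604736, so α = -0.604736/-2.229115 ≈ 0.271.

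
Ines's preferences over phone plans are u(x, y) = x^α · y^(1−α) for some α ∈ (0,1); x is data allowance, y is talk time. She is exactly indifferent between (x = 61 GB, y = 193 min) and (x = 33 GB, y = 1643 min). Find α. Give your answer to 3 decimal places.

Indifference: 61^α · 193^(1−α) = 33^α · 1643^(1−α).
(61/33)^α = (1643/193)^(1−α); take logs: α·ln(61/33) = (1−α)·ln(1643/193), i.e. α·0.614366 = (1−α)·2.141589.
With A = 0.614366 and B = 2.141589: α·A = (1−α)·B, so α = B/(A+B) = 2.141589/2.755955 ≈ 0.777.

α ≈ 0.777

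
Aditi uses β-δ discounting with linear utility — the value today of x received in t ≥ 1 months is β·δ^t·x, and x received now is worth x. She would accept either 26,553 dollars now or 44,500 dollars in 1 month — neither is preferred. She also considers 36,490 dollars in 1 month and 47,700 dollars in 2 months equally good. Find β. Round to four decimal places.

β ≈ 0.7800

Both payoffs in the second observation are in the future, so β drops out: δ^1·36490 = δ^2·47700 ⇒ δ = 36490/47700 = 0.76499.
The first indifference: 26553 = β·δ·44500, so β = 26553/(δ·44500) = 26553/(0.76499·44500) ≈ 0.7800.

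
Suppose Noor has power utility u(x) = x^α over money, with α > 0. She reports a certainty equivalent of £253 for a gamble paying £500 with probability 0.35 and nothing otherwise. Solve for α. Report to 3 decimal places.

α ≈ 1.541

EU(lottery) = 0.35·500^α + 0.65·0 = 0.35·500^α.
Indifference: 253^α = 0.35·500^α, so (253/500)^α = 0.35.
Taking logs: α·ln(253/500) = ln(0.35), so α = -1.049822 / -0.681219 ≈ 1.541.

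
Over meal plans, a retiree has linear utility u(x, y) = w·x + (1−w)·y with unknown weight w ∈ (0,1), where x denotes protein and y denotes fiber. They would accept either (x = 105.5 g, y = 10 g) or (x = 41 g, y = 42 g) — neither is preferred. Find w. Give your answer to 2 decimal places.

Equating utilities: w·105.5 + (1−w)·10 = w·41 + (1−w)·42.
w·(105.5−41) = (1−w)·(42−10), i.e. w·64.5 = (1−w)·32.
Hence w = 32/(64.5+32) = 32/96.5 = 0.33.

w = 0.33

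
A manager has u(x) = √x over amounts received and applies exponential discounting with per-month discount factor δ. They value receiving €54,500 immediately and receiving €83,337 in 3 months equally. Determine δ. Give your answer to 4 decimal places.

The payoff in 3 months is discounted by δ^3, so u(54500) = δ^3·u(83337) and δ^3 = u(54500)/u(83337).
With u(x) = √x: δ^3 = √54500/√83337 = √(54500/83337) = 0.80868.
Taking the cube root: δ = 0.80868^(1/3) ≈ 0.9317.

δ ≈ 0.9317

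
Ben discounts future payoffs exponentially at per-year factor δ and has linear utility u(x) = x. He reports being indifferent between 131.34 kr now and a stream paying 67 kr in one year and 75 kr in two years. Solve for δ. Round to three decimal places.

Equating present values: 131.34 = 67δ + 75δ².
Rearranged: 75δ² + 67δ − 131.34 = 0.
By the quadratic formula (taking the positive root), δ = (−67 + √43891.00) / 150 ≈ 0.950.

δ ≈ 0.950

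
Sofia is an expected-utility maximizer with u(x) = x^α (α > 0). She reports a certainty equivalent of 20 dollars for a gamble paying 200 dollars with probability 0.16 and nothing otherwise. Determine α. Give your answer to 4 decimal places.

α ≈ 0.7959

EU(lottery) = 0.16·200^α + 0.84·0 = 0.16·200^α.
Indifference: 20^α = 0.16·200^α, so (20/200)^α = 0.16.
α = ln(0.16) / ln(20/200) = -1.8325815/-2.3025851 ≈ 0.7959.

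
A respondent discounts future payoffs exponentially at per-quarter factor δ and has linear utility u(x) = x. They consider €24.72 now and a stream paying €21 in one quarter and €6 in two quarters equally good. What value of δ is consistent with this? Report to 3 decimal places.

Present value of the stream is 21·δ + 6·δ². Indifference gives 21δ + 6δ² = 24.72.
So 6δ² + 21δ − 24.72 = 0.
The positive root is δ = [−21 + √(21² + 4·6·24.72)] / (2·6) = (−21 + 32.160)/12 ≈ 0.930.

δ ≈ 0.930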